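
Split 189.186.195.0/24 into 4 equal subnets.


New prefix = 24 + 2 = 26
Each subnet has 64 addresses
  189.186.195.0/26
  189.186.195.64/26
  189.186.195.128/26
  189.186.195.192/26
Subnets: 189.186.195.0/26, 189.186.195.64/26, 189.186.195.128/26, 189.186.195.192/26


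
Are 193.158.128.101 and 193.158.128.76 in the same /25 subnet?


Mask: 255.255.255.128
193.158.128.101 AND mask = 193.158.128.0
193.158.128.76 AND mask = 193.158.128.0
Yes, same subnet (193.158.128.0)


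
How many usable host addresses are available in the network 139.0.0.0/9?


Host bits = 32 - 9 = 23
Total addresses = 2^23 = 8388608
Usable = total - 2 (network and broadcast)
Usable hosts: 8388606


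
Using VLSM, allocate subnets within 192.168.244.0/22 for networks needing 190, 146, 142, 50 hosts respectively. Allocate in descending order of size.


190 hosts -> /24 (254 usable): 192.168.244.0/24
146 hosts -> /24 (254 usable): 192.168.245.0/24
142 hosts -> /24 (254 usable): 192.168.246.0/24
50 hosts -> /26 (62 usable): 192.168.247.0/26
Allocation: 192.168.244.0/24 (190 hosts, 254 usable); 192.168.245.0/24 (146 hosts, 254 usable); 192.168.246.0/24 (142 hosts, 254 usable); 192.168.247.0/26 (50 hosts, 62 usable)


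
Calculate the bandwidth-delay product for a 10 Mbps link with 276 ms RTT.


BDP = bandwidth * RTT
= 10 Mbps * 276 ms
= 10 * 1e6 * 276 / 1000 bits
= 2760000 bits
= 345000 bytes
= 336.9141 KB
BDP = 2760000 bits (345000 bytes)


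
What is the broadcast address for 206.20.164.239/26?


Network: 206.20.164.192/26
Host bits = 6
Set all host bits to 1:
Broadcast: 206.20.164.255


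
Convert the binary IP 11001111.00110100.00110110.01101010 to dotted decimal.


11001111 = 207
00110100 = 52
00110110 = 54
01101010 = 106
IP: 207.52.54.106


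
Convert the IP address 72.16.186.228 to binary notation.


72 = 01001000
16 = 00010000
186 = 10111010
228 = 11100100
Binary: 01001000.00010000.10111010.11100100


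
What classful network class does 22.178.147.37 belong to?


First octet: 22
Binary: 00010110
0xxxxxxx -> Class A (1-126)
Class A, default mask 255.0.0.0 (/8)


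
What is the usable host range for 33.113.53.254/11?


Network: 33.96.0.0
Broadcast: 33.127.255.255
First usable = network + 1
Last usable = broadcast - 1
Range: 33.96.0.1 to 33.127.255.254


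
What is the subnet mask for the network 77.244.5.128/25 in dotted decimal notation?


/25 means 25 network bits, 7 host bits
Binary: 11111111111111111111111110000000
Mask: 255.255.255.128


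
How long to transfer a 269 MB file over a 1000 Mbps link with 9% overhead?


Effective throughput = 1000 * (1 - 9/100) = 910 Mbps
File size in Mb = 269 * 8 = 2152 Mb
Time = 2152 / 910
Time = 2.3648 seconds


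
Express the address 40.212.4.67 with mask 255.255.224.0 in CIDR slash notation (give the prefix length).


Binary: 11111111.11111111.11100000.00000000
Count leading 1s
Prefix: /19


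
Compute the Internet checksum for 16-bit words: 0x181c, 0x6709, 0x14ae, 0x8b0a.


Sum all words (with carry folding):
+ 0x181c = 0x181c
+ 0x6709 = 0x7f25
+ 0x14ae = 0x93d3
+ 0x8b0a = 0x1ede
One's complement: ~0x1ede
Checksum = 0xe121


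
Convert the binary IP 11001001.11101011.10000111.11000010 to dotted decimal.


11001001 = 201
11101011 = 235
10000111 = 135
11000010 = 194
IP: 201.235.135.194


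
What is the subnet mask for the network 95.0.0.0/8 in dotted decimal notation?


/8 means 8 network bits, 24 host bits
Binary: 11111111000000000000000000000000
Mask: 255.0.0.0


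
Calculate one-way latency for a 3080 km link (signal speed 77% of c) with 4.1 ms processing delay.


Speed = 0.77 * 3e5 km/s = 231000 km/s
Propagation delay = 3080 / 231000 = 0.0133 s = 13.3333 ms
Processing delay = 4.1 ms
Total one-way latency = 17.4333 ms


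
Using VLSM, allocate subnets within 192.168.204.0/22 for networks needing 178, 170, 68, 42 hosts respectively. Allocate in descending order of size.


178 hosts -> /24 (254 usable): 192.168.204.0/24
170 hosts -> /24 (254 usable): 192.168.205.0/24
68 hosts -> /25 (126 usable): 192.168.206.0/25
42 hosts -> /26 (62 usable): 192.168.206.128/26
Allocation: 192.168.204.0/24 (178 hosts, 254 usable); 192.168.205.0/24 (170 hosts, 254 usable); 192.168.206.0/25 (68 hosts, 126 usable); 192.168.206.128/26 (42 hosts, 62 usable)


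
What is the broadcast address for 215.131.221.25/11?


Network: 215.128.0.0/11
Host bits = 21
Set all host bits to 1:
Broadcast: 215.159.255.255


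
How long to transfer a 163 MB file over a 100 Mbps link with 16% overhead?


Effective throughput = 100 * (1 - 16/100) = 84 Mbps
File size in Mb = 163 * 8 = 1304 Mb
Time = 1304 / 84
Time = 15.5238 seconds


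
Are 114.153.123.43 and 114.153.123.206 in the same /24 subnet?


Mask: 255.255.255.0
114.153.123.43 AND mask = 114.153.123.0
114.153.123.206 AND mask = 114.153.123.0
Yes, same subnet (114.153.123.0)


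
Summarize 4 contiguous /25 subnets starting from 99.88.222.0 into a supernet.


Original prefix: /25
Number of subnets: 4 = 2^2
New prefix = 25 - 2 = 23
Supernet: 99.88.222.0/23


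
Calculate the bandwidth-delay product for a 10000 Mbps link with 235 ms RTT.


BDP = bandwidth * RTT
= 10000 Mbps * 235 ms
= 10000 * 1e6 * 235 / 1000 bits
= 2350000000 bits
= 293750000 bytes
= 286865.2344 KB
BDP = 2350000000 bits (293750000 bytes)


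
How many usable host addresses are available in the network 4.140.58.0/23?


Host bits = 32 - 23 = 9
Total addresses = 2^9 = 512
Usable = total - 2 (network and broadcast)
Usable hosts: 510


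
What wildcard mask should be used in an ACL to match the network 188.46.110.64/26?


Subnet mask: 255.255.255.192
Wildcard = 255.255.255.255 - subnet mask
255 - 255 = 0
255 - 255 = 0
255 - 255 = 0
255 - 192 = 63
Wildcard: 0.0.0.63


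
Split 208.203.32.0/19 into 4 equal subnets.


New prefix = 19 + 2 = 21
Each subnet has 2048 addresses
  208.203.32.0/21
  208.203.40.0/21
  208.203.48.0/21
  208.203.56.0/21
Subnets: 208.203.32.0/21, 208.203.40.0/21, 208.203.48.0/21, 208.203.56.0/21


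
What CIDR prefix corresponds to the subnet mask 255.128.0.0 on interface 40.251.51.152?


Binary: 11111111.10000000.00000000.00000000
Count leading 1s
Prefix: /9


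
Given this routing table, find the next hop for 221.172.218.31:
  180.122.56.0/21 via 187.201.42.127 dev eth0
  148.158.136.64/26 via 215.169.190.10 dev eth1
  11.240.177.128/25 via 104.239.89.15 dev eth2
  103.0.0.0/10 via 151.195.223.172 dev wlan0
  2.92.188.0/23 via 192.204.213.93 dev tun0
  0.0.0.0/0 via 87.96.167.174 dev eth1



Longest prefix match for 221.172.218.31:
  /21 180.122.56.0: no
  /26 148.158.136.64: no
  /25 11.240.177.128: no
  /10 103.0.0.0: no
  /23 2.92.188.0: no
  /0 0.0.0.0: MATCH
Selected: next-hop 87.96.167.174 via eth1 (matched /0)


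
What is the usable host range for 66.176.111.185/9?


Network: 66.128.0.0
Broadcast: 66.255.255.255
First usable = network + 1
Last usable = broadcast - 1
Range: 66.128.0.1 to 66.255.255.254


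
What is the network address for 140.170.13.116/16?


IP:   10001100.10101010.00001101.01110100
Mask: 11111111.11111111.00000000.00000000
AND operation:
Net:  10001100.10101010.00000000.00000000
Network: 140.170.0.0/16


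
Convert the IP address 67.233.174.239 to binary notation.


67 = 01000011
233 = 11101001
174 = 10101110
239 = 11101111
Binary: 01000011.11101001.10101110.11101111


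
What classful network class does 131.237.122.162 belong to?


First octet: 131
Binary: 10000011
10xxxxxx -> Class B (128-191)
Class B, default mask 255.255.0.0 (/16)


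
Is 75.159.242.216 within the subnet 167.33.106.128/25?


Subnet network: 167.33.106.128
Test IP AND mask: 75.159.242.128
No, 75.159.242.216 is not in 167.33.106.128/25


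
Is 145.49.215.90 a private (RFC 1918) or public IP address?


RFC 1918 private ranges:
  10.0.0.0/8 (10.0.0.0 - 10.255.255.255)
  172.16.0.0/12 (172.16.0.0 - 172.31.255.255)
  192.168.0.0/16 (192.168.0.0 - 192.168.255.255)
Public (not in any RFC 1918 range)


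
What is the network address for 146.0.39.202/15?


IP:   10010010.00000000.00100111.11001010
Mask: 11111111.11111110.00000000.00000000
AND operation:
Net:  10010010.00000000.00000000.00000000
Network: 146.0.0.0/15


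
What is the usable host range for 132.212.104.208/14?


Network: 132.212.0.0
Broadcast: 132.215.255.255
First usable = network + 1
Last usable = broadcast - 1
Range: 132.212.0.1 to 132.215.255.254


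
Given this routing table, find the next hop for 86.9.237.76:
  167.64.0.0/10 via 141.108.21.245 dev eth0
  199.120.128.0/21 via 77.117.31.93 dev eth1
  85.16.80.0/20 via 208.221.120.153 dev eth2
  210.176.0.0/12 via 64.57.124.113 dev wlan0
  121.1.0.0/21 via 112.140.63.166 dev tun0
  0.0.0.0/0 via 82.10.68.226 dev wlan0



Longest prefix match for 86.9.237.76:
  /10 167.64.0.0: no
  /21 199.120.128.0: no
  /20 85.16.80.0: no
  /12 210.176.0.0: no
  /21 121.1.0.0: no
  /0 0.0.0.0: MATCH
Selected: next-hop 82.10.68.226 via wlan0 (matched /0)


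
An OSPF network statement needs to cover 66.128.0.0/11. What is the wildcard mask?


Subnet mask: 255.224.0.0
Wildcard = 255.255.255.255 - subnet mask
255 - 255 = 0
255 - 224 = 31
255 - 0 = 255
255 - 0 = 255
Wildcard: 0.31.255.255


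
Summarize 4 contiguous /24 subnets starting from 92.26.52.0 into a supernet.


Original prefix: /24
Number of subnets: 4 = 2^2
New prefix = 24 - 2 = 22
Supernet: 92.26.52.0/22


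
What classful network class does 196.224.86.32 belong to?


First octet: 196
Binary: 11000100
110xxxxx -> Class C (192-223)
Class C, default mask 255.255.255.0 (/24)


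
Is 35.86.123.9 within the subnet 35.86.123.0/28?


Subnet network: 35.86.123.0
Test IP AND mask: 35.86.123.0
Yes, 35.86.123.9 is in 35.86.123.0/28


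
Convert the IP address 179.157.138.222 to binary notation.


179 = 10110011
157 = 10011101
138 = 10001010
222 = 11011110
Binary: 10110011.10011101.10001010.11011110


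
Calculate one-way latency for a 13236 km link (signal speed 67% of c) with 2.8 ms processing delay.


Speed = 0.67 * 3e5 km/s = 201000 km/s
Propagation delay = 13236 / 201000 = 0.0659 s = 65.8507 ms
Processing delay = 2.8 ms
Total one-way latency = 68.6507 ms


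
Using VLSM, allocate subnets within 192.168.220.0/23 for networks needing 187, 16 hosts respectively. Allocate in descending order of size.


187 hosts -> /24 (254 usable): 192.168.220.0/24
16 hosts -> /27 (30 usable): 192.168.221.0/27
Allocation: 192.168.220.0/24 (187 hosts, 254 usable); 192.168.221.0/27 (16 hosts, 30 usable)


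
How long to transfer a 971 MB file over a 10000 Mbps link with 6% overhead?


Effective throughput = 10000 * (1 - 6/100) = 9400 Mbps
File size in Mb = 971 * 8 = 7768 Mb
Time = 7768 / 9400
Time = 0.8264 seconds


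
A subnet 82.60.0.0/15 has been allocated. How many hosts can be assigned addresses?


Host bits = 32 - 15 = 17
Total addresses = 2^17 = 131072
Usable = total - 2 (network and broadcast)
Usable hosts: 131070


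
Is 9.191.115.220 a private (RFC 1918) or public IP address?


RFC 1918 private ranges:
  10.0.0.0/8 (10.0.0.0 - 10.255.255.255)
  172.16.0.0/12 (172.16.0.0 - 172.31.255.255)
  192.168.0.0/16 (192.168.0.0 - 192.168.255.255)
Public (not in any RFC 1918 range)


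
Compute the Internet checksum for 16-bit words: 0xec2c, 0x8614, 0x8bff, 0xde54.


Sum all words (with carry folding):
+ 0xec2c = 0xec2c
+ 0x8614 = 0x7241
+ 0x8bff = 0xfe40
+ 0xde54 = 0xdc95
One's complement: ~0xdc95
Checksum = 0x236a


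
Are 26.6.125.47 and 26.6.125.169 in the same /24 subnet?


Mask: 255.255.255.0
26.6.125.47 AND mask = 26.6.125.0
26.6.125.169 AND mask = 26.6.125.0
Yes, same subnet (26.6.125.0)


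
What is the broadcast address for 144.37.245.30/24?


Network: 144.37.245.0/24
Host bits = 8
Set all host bits to 1:
Broadcast: 144.37.245.255


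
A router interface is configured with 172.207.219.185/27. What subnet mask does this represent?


/27 means 27 network bits, 5 host bits
Binary: 11111111111111111111111111100000
Mask: 255.255.255.224


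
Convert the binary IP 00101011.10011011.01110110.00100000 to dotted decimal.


00101011 = 43
10011011 = 155
01110110 = 118
00100000 = 32
IP: 43.155.118.32


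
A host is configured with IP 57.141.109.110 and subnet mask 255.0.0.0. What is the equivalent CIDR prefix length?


Binary: 11111111.00000000.00000000.00000000
Count leading 1s
Prefix: /8


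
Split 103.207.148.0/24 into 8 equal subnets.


New prefix = 24 + 3 = 27
Each subnet has 32 addresses
  103.207.148.0/27
  103.207.148.32/27
  103.207.148.64/27
  103.207.148.96/27
  103.207.148.128/27
  103.207.148.160/27
  103.207.148.192/27
  103.207.148.224/27
Subnets: 103.207.148.0/27, 103.207.148.32/27, 103.207.148.64/27, 103.207.148.96/27, 103.207.148.128/27, 103.207.148.160/27, 103.207.148.192/27, 103.207.148.224/27


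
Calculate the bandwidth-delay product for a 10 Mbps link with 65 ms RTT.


BDP = bandwidth * RTT
= 10 Mbps * 65 ms
= 10 * 1e6 * 65 / 1000 bits
= 650000 bits
= 81250 bytes
= 79.3457 KB
BDP = 650000 bits (81250 bytes)


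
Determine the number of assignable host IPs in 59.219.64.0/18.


Host bits = 32 - 18 = 14
Total addresses = 2^14 = 16384
Usable = total - 2 (network and broadcast)
Usable hosts: 16382


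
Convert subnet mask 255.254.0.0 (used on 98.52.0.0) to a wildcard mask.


Subnet mask: 255.254.0.0
Wildcard = 255.255.255.255 - subnet mask
255 - 255 = 0
255 - 254 = 1
255 - 0 = 255
255 - 0 = 255
Wildcard: 0.1.255.255


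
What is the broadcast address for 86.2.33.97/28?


Network: 86.2.33.96/28
Host bits = 4
Set all host bits to 1:
Broadcast: 86.2.33.111


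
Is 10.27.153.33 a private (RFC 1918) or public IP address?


RFC 1918 private ranges:
  10.0.0.0/8 (10.0.0.0 - 10.255.255.255)
  172.16.0.0/12 (172.16.0.0 - 172.31.255.255)
  192.168.0.0/16 (192.168.0.0 - 192.168.255.255)
Private (in 10.0.0.0/8)


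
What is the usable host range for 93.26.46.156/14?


Network: 93.24.0.0
Broadcast: 93.27.255.255
First usable = network + 1
Last usable = broadcast - 1
Range: 93.24.0.1 to 93.27.255.254


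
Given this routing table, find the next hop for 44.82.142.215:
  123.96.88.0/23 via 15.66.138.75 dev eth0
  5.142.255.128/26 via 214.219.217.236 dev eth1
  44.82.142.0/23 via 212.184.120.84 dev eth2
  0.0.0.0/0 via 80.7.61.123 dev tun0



Longest prefix match for 44.82.142.215:
  /23 123.96.88.0: no
  /26 5.142.255.128: no
  /23 44.82.142.0: MATCH
  /0 0.0.0.0: MATCH
Selected: next-hop 212.184.120.84 via eth2 (matched /23)


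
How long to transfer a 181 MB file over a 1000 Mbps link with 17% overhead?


Effective throughput = 1000 * (1 - 17/100) = 830 Mbps
File size in Mb = 181 * 8 = 1448 Mb
Time = 1448 / 830
Time = 1.7446 seconds


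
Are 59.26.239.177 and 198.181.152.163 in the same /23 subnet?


Mask: 255.255.254.0
59.26.239.177 AND mask = 59.26.238.0
198.181.152.163 AND mask = 198.181.152.0
No, different subnets (59.26.238.0 vs 198.181.152.0)


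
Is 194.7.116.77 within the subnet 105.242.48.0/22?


Subnet network: 105.242.48.0
Test IP AND mask: 194.7.116.0
No, 194.7.116.77 is not in 105.242.48.0/22


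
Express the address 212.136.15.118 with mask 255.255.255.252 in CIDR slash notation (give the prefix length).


Binary: 11111111.11111111.11111111.11111100
Count leading 1s
Prefix: /30


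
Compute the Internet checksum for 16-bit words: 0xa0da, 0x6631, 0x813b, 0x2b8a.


Sum all words (with carry folding):
+ 0xa0da = 0xa0da
+ 0x6631 = 0x070c
+ 0x813b = 0x8847
+ 0x2b8a = 0xb3d1
One's complement: ~0xb3d1
Checksum = 0x4c2e


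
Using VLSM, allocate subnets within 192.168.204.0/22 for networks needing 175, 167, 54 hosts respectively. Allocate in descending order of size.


175 hosts -> /24 (254 usable): 192.168.204.0/24
167 hosts -> /24 (254 usable): 192.168.205.0/24
54 hosts -> /26 (62 usable): 192.168.206.0/26
Allocation: 192.168.204.0/24 (175 hosts, 254 usable); 192.168.205.0/24 (167 hosts, 254 usable); 192.168.206.0/26 (54 hosts, 62 usable)


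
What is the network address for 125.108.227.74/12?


IP:   01111101.01101100.11100011.01001010
Mask: 11111111.11110000.00000000.00000000
AND operation:
Net:  01111101.01100000.00000000.00000000
Network: 125.96.0.0/12


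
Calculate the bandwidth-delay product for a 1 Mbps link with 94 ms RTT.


BDP = bandwidth * RTT
= 1 Mbps * 94 ms
= 1 * 1e6 * 94 / 1000 bits
= 94000 bits
= 11750 bytes
= 11.4746 KB
BDP = 94000 bits (11750 bytes)


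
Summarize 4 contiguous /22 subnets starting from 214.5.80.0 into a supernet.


Original prefix: /22
Number of subnets: 4 = 2^2
New prefix = 22 - 2 = 20
Supernet: 214.5.80.0/20


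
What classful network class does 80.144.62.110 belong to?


First octet: 80
Binary: 01010000
0xxxxxxx -> Class A (1-126)
Class A, default mask 255.0.0.0 (/8)


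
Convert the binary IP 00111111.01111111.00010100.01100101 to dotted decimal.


00111111 = 63
01111111 = 127
00010100 = 20
01100101 = 101
IP: 63.127.20.101


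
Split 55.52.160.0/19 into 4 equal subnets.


New prefix = 19 + 2 = 21
Each subnet has 2048 addresses
  55.52.160.0/21
  55.52.168.0/21
  55.52.176.0/21
  55.52.184.0/21
Subnets: 55.52.160.0/21, 55.52.168.0/21, 55.52.176.0/21, 55.52.184.0/21


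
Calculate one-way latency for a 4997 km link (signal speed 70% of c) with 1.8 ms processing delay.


Speed = 0.7 * 3e5 km/s = 210000 km/s
Propagation delay = 4997 / 210000 = 0.0238 s = 23.7952 ms
Processing delay = 1.8 ms
Total one-way latency = 25.5952 ms


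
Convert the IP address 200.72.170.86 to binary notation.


200 = 11001000
72 = 01001000
170 = 10101010
86 = 01010110
Binary: 11001000.01001000.10101010.01010110


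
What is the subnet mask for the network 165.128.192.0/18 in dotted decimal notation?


/18 means 18 network bits, 14 host bits
Binary: 11111111111111111100000000000000
Mask: 255.255.192.0


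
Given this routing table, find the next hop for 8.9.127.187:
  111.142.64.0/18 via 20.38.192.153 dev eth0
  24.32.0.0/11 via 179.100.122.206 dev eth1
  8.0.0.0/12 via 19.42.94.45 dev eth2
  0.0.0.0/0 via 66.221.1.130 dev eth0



Longest prefix match for 8.9.127.187:
  /18 111.142.64.0: no
  /11 24.32.0.0: no
  /12 8.0.0.0: MATCH
  /0 0.0.0.0: MATCH
Selected: next-hop 19.42.94.45 via eth2 (matched /12)


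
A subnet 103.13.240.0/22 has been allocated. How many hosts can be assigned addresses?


Host bits = 32 - 22 = 10
Total addresses = 2^10 = 1024
Usable = total - 2 (network and broadcast)
Usable hosts: 1022


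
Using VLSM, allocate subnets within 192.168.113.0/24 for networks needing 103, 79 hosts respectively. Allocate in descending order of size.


103 hosts -> /25 (126 usable): 192.168.113.0/25
79 hosts -> /25 (126 usable): 192.168.113.128/25
Allocation: 192.168.113.0/25 (103 hosts, 126 usable); 192.168.113.128/25 (79 hosts, 126 usable)


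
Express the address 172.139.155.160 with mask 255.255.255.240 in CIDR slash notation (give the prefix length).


Binary: 11111111.11111111.11111111.11110000
Count leading 1s
Prefix: /28


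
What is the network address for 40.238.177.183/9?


IP:   00101000.11101110.10110001.10110111
Mask: 11111111.10000000.00000000.00000000
AND operation:
Net:  00101000.10000000.00000000.00000000
Network: 40.128.0.0/9


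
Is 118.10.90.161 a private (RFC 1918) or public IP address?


RFC 1918 private ranges:
  10.0.0.0/8 (10.0.0.0 - 10.255.255.255)
  172.16.0.0/12 (172.16.0.0 - 172.31.255.255)
  192.168.0.0/16 (192.168.0.0 - 192.168.255.255)
Public (not in any RFC 1918 range)


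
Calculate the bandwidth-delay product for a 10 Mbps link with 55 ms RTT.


BDP = bandwidth * RTT
= 10 Mbps * 55 ms
= 10 * 1e6 * 55 / 1000 bits
= 550000 bits
= 68750 bytes
= 67.1387 KB
BDP = 550000 bits (68750 bytes)


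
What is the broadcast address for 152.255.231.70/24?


Network: 152.255.231.0/24
Host bits = 8
Set all host bits to 1:
Broadcast: 152.255.231.255


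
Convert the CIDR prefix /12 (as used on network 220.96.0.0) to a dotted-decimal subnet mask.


/12 means 12 network bits, 20 host bits
Binary: 11111111111100000000000000000000
Mask: 255.240.0.0


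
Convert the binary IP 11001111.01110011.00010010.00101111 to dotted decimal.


11001111 = 207
01110011 = 115
00010010 = 18
00101111 = 47
IP: 207.115.18.47


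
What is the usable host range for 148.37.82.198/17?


Network: 148.37.0.0
Broadcast: 148.37.127.255
First usable = network + 1
Last usable = broadcast - 1
Range: 148.37.0.1 to 148.37.127.254


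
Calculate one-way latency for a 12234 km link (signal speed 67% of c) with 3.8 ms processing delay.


Speed = 0.67 * 3e5 km/s = 201000 km/s
Propagation delay = 12234 / 201000 = 0.0609 s = 60.8657 ms
Processing delay = 3.8 ms
Total one-way latency = 64.6657 ms


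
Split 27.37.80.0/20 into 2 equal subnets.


New prefix = 20 + 1 = 21
Each subnet has 2048 addresses
  27.37.80.0/21
  27.37.88.0/21
Subnets: 27.37.80.0/21, 27.37.88.0/21


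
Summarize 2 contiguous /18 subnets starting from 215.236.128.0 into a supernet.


Original prefix: /18
Number of subnets: 2 = 2^1
New prefix = 18 - 1 = 17
Supernet: 215.236.128.0/17


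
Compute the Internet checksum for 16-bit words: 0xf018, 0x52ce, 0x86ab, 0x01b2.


Sum all words (with carry folding):
+ 0xf018 = 0xf018
+ 0x52ce = 0x42e7
+ 0x86ab = 0xc992
+ 0x01b2 = 0xcb44
One's complement: ~0xcb44
Checksum = 0x34bb


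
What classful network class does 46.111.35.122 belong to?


First octet: 46
Binary: 00101110
0xxxxxxx -> Class A (1-126)
Class A, default mask 255.0.0.0 (/8)


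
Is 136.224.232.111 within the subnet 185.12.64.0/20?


Subnet network: 185.12.64.0
Test IP AND mask: 136.224.224.0
No, 136.224.232.111 is not in 185.12.64.0/20


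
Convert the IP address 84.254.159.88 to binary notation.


84 = 01010100
254 = 11111110
159 = 10011111
88 = 01011000
Binary: 01010100.11111110.10011111.01011000


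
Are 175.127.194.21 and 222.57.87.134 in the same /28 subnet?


Mask: 255.255.255.240
175.127.194.21 AND mask = 175.127.194.16
222.57.87.134 AND mask = 222.57.87.128
No, different subnets (175.127.194.16 vs 222.57.87.128)


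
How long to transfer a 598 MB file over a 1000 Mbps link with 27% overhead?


Effective throughput = 1000 * (1 - 27/100) = 730 Mbps
File size in Mb = 598 * 8 = 4784 Mb
Time = 4784 / 730
Time = 6.5534 seconds


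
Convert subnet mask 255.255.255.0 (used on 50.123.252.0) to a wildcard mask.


Subnet mask: 255.255.255.0
Wildcard = 255.255.255.255 - subnet mask
255 - 255 = 0
255 - 255 = 0
255 - 255 = 0
255 - 0 = 255
Wildcard: 0.0.0.255


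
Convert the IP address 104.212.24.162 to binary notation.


104 = 01101000
212 = 11010100
24 = 00011000
162 = 10100010
Binary: 01101000.11010100.00011000.10100010


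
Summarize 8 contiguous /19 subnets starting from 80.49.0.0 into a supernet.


Original prefix: /19
Number of subnets: 8 = 2^3
New prefix = 19 - 3 = 16
Supernet: 80.49.0.0/16


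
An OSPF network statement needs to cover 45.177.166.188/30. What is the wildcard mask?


Subnet mask: 255.255.255.252
Wildcard = 255.255.255.255 - subnet mask
255 - 255 = 0
255 - 255 = 0
255 - 255 = 0
255 - 252 = 3
Wildcard: 0.0.0.3


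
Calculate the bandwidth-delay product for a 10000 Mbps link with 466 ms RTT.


BDP = bandwidth * RTT
= 10000 Mbps * 466 ms
= 10000 * 1e6 * 466 / 1000 bits
= 4660000000 bits
= 582500000 bytes
= 568847.6562 KB
BDP = 4660000000 bits (582500000 bytes)


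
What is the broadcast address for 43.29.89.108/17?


Network: 43.29.0.0/17
Host bits = 15
Set all host bits to 1:
Broadcast: 43.29.127.255


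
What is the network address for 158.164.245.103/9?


IP:   10011110.10100100.11110101.01100111
Mask: 11111111.10000000.00000000.00000000
AND operation:
Net:  10011110.10000000.00000000.00000000
Network: 158.128.0.0/9


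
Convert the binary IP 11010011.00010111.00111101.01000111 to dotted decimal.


11010011 = 211
00010111 = 23
00111101 = 61
01000111 = 71
IP: 211.23.61.71


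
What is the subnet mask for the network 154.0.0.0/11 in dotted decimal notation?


/11 means 11 network bits, 21 host bits
Binary: 11111111111000000000000000000000
Mask: 255.224.0.0


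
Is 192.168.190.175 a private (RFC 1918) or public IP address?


RFC 1918 private ranges:
  10.0.0.0/8 (10.0.0.0 - 10.255.255.255)
  172.16.0.0/12 (172.16.0.0 - 172.31.255.255)
  192.168.0.0/16 (192.168.0.0 - 192.168.255.255)
Private (in 192.168.0.0/16)


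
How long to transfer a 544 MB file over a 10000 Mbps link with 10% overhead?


Effective throughput = 10000 * (1 - 10/100) = 9000 Mbps
File size in Mb = 544 * 8 = 4352 Mb
Time = 4352 / 9000
Time = 0.4836 seconds


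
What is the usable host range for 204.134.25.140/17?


Network: 204.134.0.0
Broadcast: 204.134.127.255
First usable = network + 1
Last usable = broadcast - 1
Range: 204.134.0.1 to 204.134.127.254


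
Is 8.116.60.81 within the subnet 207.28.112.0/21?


Subnet network: 207.28.112.0
Test IP AND mask: 8.116.56.0
No, 8.116.60.81 is not in 207.28.112.0/21


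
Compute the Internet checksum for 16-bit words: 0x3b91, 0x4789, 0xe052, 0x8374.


Sum all words (with carry folding):
+ 0x3b91 = 0x3b91
+ 0x4789 = 0x831a
+ 0xe052 = 0x636d
+ 0x8374 = 0xe6e1
One's complement: ~0xe6e1
Checksum = 0x191e


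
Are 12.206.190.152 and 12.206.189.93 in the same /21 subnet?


Mask: 255.255.248.0
12.206.190.152 AND mask = 12.206.184.0
12.206.189.93 AND mask = 12.206.184.0
Yes, same subnet (12.206.184.0)


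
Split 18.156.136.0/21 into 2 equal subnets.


New prefix = 21 + 1 = 22
Each subnet has 1024 addresses
  18.156.136.0/22
  18.156.140.0/22
Subnets: 18.156.136.0/22, 18.156.140.0/22


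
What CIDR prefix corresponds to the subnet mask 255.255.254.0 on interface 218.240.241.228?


Binary: 11111111.11111111.11111110.00000000
Count leading 1s
Prefix: /23


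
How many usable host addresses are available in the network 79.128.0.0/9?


Host bits = 32 - 9 = 23
Total addresses = 2^23 = 8388608
Usable = total - 2 (network and broadcast)
Usable hosts: 8388606


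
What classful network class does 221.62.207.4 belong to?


First octet: 221
Binary: 11011101
110xxxxx -> Class C (192-223)
Class C, default mask 255.255.255.0 (/24)


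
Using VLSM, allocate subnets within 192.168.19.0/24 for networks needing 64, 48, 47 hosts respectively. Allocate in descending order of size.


64 hosts -> /25 (126 usable): 192.168.19.0/25
48 hosts -> /26 (62 usable): 192.168.19.128/26
47 hosts -> /26 (62 usable): 192.168.19.192/26
Allocation: 192.168.19.0/25 (64 hosts, 126 usable); 192.168.19.128/26 (48 hosts, 62 usable); 192.168.19.192/26 (47 hosts, 62 usable)


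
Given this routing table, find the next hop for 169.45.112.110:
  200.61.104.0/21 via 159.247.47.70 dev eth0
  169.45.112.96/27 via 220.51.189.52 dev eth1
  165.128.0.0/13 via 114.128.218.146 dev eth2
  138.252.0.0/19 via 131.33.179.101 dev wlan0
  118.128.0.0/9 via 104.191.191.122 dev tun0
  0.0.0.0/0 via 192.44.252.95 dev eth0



Longest prefix match for 169.45.112.110:
  /21 200.61.104.0: no
  /27 169.45.112.96: MATCH
  /13 165.128.0.0: no
  /19 138.252.0.0: no
  /9 118.128.0.0: no
  /0 0.0.0.0: MATCH
Selected: next-hop 220.51.189.52 via eth1 (matched /27)


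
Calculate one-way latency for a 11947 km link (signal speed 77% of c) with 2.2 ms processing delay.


Speed = 0.77 * 3e5 km/s = 231000 km/s
Propagation delay = 11947 / 231000 = 0.0517 s = 51.7186 ms
Processing delay = 2.2 ms
Total one-way latency = 53.9186 ms


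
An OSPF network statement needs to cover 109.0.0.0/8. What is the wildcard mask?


Subnet mask: 255.0.0.0
Wildcard = 255.255.255.255 - subnet mask
255 - 255 = 0
255 - 0 = 255
255 - 0 = 255
255 - 0 = 255
Wildcard: 0.255.255.255


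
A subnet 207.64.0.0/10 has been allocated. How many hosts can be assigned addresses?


Host bits = 32 - 10 = 22
Total addresses = 2^22 = 4194304
Usable = total - 2 (network and broadcast)
Usable hosts: 4194302


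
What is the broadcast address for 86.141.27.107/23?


Network: 86.141.26.0/23
Host bits = 9
Set all host bits to 1:
Broadcast: 86.141.27.255


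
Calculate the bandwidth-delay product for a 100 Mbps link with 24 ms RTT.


BDP = bandwidth * RTT
= 100 Mbps * 24 ms
= 100 * 1e6 * 24 / 1000 bits
= 2400000 bits
= 300000 bytes
= 292.9688 KB
BDP = 2400000 bits (300000 bytes)


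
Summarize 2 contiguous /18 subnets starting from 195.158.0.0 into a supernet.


Original prefix: /18
Number of subnets: 2 = 2^1
New prefix = 18 - 1 = 17
Supernet: 195.158.0.0/17


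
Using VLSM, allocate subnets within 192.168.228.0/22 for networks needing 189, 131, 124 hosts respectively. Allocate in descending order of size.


189 hosts -> /24 (254 usable): 192.168.228.0/24
131 hosts -> /24 (254 usable): 192.168.229.0/24
124 hosts -> /25 (126 usable): 192.168.230.0/25
Allocation: 192.168.228.0/24 (189 hosts, 254 usable); 192.168.229.0/24 (131 hosts, 254 usable); 192.168.230.0/25 (124 hosts, 126 usable)


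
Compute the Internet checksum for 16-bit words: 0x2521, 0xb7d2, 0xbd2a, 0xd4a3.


Sum all words (with carry folding):
+ 0x2521 = 0x2521
+ 0xb7d2 = 0xdcf3
+ 0xbd2a = 0x9a1e
+ 0xd4a3 = 0x6ec2
One's complement: ~0x6ec2
Checksum = 0x913d


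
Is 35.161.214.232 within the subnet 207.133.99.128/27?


Subnet network: 207.133.99.128
Test IP AND mask: 35.161.214.224
No, 35.161.214.232 is not in 207.133.99.128/27


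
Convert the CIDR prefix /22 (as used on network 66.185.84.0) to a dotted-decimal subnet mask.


/22 means 22 network bits, 10 host bits
Binary: 11111111111111111111110000000000
Mask: 255.255.252.0


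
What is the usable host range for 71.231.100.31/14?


Network: 71.228.0.0
Broadcast: 71.231.255.255
First usable = network + 1
Last usable = broadcast - 1
Range: 71.228.0.1 to 71.231.255.254


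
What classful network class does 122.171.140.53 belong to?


First octet: 122
Binary: 01111010
0xxxxxxx -> Class A (1-126)
Class A, default mask 255.0.0.0 (/8)


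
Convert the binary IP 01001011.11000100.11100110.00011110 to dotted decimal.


01001011 = 75
11000100 = 196
11100110 = 230
00011110 = 30
IP: 75.196.230.30


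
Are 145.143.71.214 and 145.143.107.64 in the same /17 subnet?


Mask: 255.255.128.0
145.143.71.214 AND mask = 145.143.0.0
145.143.107.64 AND mask = 145.143.0.0
Yes, same subnet (145.143.0.0)


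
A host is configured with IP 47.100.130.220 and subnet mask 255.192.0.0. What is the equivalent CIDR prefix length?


Binary: 11111111.11000000.00000000.00000000
Count leading 1s
Prefix: /10


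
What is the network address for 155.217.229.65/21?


IP:   10011011.11011001.11100101.01000001
Mask: 11111111.11111111.11111000.00000000
AND operation:
Net:  10011011.11011001.11100000.00000000
Network: 155.217.224.0/21


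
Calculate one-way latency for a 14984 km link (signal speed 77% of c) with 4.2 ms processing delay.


Speed = 0.77 * 3e5 km/s = 231000 km/s
Propagation delay = 14984 / 231000 = 0.0649 s = 64.8658 ms
Processing delay = 4.2 ms
Total one-way latency = 69.0658 ms


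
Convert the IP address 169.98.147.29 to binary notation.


169 = 10101001
98 = 01100010
147 = 10010011
29 = 00011101
Binary: 10101001.01100010.10010011.00011101


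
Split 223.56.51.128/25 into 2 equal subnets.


New prefix = 25 + 1 = 26
Each subnet has 64 addresses
  223.56.51.128/26
  223.56.51.192/26
Subnets: 223.56.51.128/26, 223.56.51.192/26


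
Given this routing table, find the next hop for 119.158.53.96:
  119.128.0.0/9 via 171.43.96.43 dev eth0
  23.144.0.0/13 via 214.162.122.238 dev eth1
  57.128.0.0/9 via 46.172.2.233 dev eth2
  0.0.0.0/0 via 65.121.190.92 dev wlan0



Longest prefix match for 119.158.53.96:
  /9 119.128.0.0: MATCH
  /13 23.144.0.0: no
  /9 57.128.0.0: no
  /0 0.0.0.0: MATCH
Selected: next-hop 171.43.96.43 via eth0 (matched /9)


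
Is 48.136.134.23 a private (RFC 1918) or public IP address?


RFC 1918 private ranges:
  10.0.0.0/8 (10.0.0.0 - 10.255.255.255)
  172.16.0.0/12 (172.16.0.0 - 172.31.255.255)
  192.168.0.0/16 (192.168.0.0 - 192.168.255.255)
Public (not in any RFC 1918 range)


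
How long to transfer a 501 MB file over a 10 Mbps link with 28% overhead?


Effective throughput = 10 * (1 - 28/100) = 7.2 Mbps
File size in Mb = 501 * 8 = 4008 Mb
Time = 4008 / 7.2
Time = 556.6667 seconds


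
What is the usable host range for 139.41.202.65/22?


Network: 139.41.200.0
Broadcast: 139.41.203.255
First usable = network + 1
Last usable = broadcast - 1
Range: 139.41.200.1 to 139.41.203.254


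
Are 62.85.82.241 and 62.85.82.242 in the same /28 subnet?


Mask: 255.255.255.240
62.85.82.241 AND mask = 62.85.82.240
62.85.82.242 AND mask = 62.85.82.240
Yes, same subnet (62.85.82.240)


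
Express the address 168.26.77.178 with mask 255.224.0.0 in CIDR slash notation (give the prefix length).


Binary: 11111111.11100000.00000000.00000000
Count leading 1s
Prefix: /11


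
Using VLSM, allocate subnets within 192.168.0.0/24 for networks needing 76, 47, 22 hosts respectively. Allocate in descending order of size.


76 hosts -> /25 (126 usable): 192.168.0.0/25
47 hosts -> /26 (62 usable): 192.168.0.128/26
22 hosts -> /27 (30 usable): 192.168.0.192/27
Allocation: 192.168.0.0/25 (76 hosts, 126 usable); 192.168.0.128/26 (47 hosts, 62 usable); 192.168.0.192/27 (22 hosts, 30 usable)


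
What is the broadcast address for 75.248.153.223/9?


Network: 75.128.0.0/9
Host bits = 23
Set all host bits to 1:
Broadcast: 75.255.255.255


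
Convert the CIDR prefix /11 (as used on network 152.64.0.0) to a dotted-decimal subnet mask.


/11 means 11 network bits, 21 host bits
Binary: 11111111111000000000000000000000
Mask: 255.224.0.0


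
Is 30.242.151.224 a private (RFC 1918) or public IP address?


RFC 1918 private ranges:
  10.0.0.0/8 (10.0.0.0 - 10.255.255.255)
  172.16.0.0/12 (172.16.0.0 - 172.31.255.255)
  192.168.0.0/16 (192.168.0.0 - 192.168.255.255)
Public (not in any RFC 1918 range)


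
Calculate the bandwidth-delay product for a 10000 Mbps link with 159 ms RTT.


BDP = bandwidth * RTT
= 10000 Mbps * 159 ms
= 10000 * 1e6 * 159 / 1000 bits
= 1590000000 bits
= 198750000 bytes
= 194091.7969 KB
BDP = 1590000000 bits (198750000 bytes)


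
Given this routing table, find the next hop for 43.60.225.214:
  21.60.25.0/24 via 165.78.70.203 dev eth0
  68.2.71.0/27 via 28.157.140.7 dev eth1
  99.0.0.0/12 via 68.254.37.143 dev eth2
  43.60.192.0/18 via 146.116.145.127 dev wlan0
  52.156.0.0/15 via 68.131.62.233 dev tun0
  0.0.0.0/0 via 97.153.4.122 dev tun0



Longest prefix match for 43.60.225.214:
  /24 21.60.25.0: no
  /27 68.2.71.0: no
  /12 99.0.0.0: no
  /18 43.60.192.0: MATCH
  /15 52.156.0.0: no
  /0 0.0.0.0: MATCH
Selected: next-hop 146.116.145.127 via wlan0 (matched /18)


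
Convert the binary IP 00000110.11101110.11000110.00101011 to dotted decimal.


00000110 = 6
11101110 = 238
11000110 = 198
00101011 = 43
IP: 6.238.198.43


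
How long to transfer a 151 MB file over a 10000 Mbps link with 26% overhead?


Effective throughput = 10000 * (1 - 26/100) = 7400 Mbps
File size in Mb = 151 * 8 = 1208 Mb
Time = 1208 / 7400
Time = 0.1632 seconds


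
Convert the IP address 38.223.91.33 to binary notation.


38 = 00100110
223 = 11011111
91 = 01011011
33 = 00100001
Binary: 00100110.11011111.01011011.00100001


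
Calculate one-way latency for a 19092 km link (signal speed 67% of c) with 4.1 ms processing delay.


Speed = 0.67 * 3e5 km/s = 201000 km/s
Propagation delay = 19092 / 201000 = 0.095 s = 94.9851 ms
Processing delay = 4.1 ms
Total one-way latency = 99.0851 ms


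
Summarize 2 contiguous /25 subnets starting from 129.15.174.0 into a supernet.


Original prefix: /25
Number of subnets: 2 = 2^1
New prefix = 25 - 1 = 24
Supernet: 129.15.174.0/24


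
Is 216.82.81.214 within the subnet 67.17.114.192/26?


Subnet network: 67.17.114.192
Test IP AND mask: 216.82.81.192
No, 216.82.81.214 is not in 67.17.114.192/26


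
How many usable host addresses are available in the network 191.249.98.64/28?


Host bits = 32 - 28 = 4
Total addresses = 2^4 = 16
Usable = total - 2 (network and broadcast)
Usable hosts: 14


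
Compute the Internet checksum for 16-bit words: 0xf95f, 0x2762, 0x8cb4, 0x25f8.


Sum all words (with carry folding):
+ 0xf95f = 0xf95f
+ 0x2762 = 0x20c2
+ 0x8cb4 = 0xad76
+ 0x25f8 = 0xd36e
One's complement: ~0xd36e
Checksum = 0x2c91


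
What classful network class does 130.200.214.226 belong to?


First octet: 130
Binary: 10000010
10xxxxxx -> Class B (128-191)
Class B, default mask 255.255.0.0 (/16)


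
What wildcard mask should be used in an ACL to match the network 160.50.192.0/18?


Subnet mask: 255.255.192.0
Wildcard = 255.255.255.255 - subnet mask
255 - 255 = 0
255 - 255 = 0
255 - 192 = 63
255 - 0 = 255
Wildcard: 0.0.63.255


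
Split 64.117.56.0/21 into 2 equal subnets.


New prefix = 21 + 1 = 22
Each subnet has 1024 addresses
  64.117.56.0/22
  64.117.60.0/22
Subnets: 64.117.56.0/22, 64.117.60.0/22


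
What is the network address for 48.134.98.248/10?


IP:   00110000.10000110.01100010.11111000
Mask: 11111111.11000000.00000000.00000000
AND operation:
Net:  00110000.10000000.00000000.00000000
Network: 48.128.0.0/10


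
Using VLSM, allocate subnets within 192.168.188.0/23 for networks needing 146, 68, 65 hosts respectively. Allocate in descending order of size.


146 hosts -> /24 (254 usable): 192.168.188.0/24
68 hosts -> /25 (126 usable): 192.168.189.0/25
65 hosts -> /25 (126 usable): 192.168.189.128/25
Allocation: 192.168.188.0/24 (146 hosts, 254 usable); 192.168.189.0/25 (68 hosts, 126 usable); 192.168.189.128/25 (65 hosts, 126 usable)


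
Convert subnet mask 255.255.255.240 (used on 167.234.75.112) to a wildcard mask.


Subnet mask: 255.255.255.240
Wildcard = 255.255.255.255 - subnet mask
255 - 255 = 0
255 - 255 = 0
255 - 255 = 0
255 - 240 = 15
Wildcard: 0.0.0.15


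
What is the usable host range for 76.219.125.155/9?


Network: 76.128.0.0
Broadcast: 76.255.255.255
First usable = network + 1
Last usable = broadcast - 1
Range: 76.128.0.1 to 76.255.255.254


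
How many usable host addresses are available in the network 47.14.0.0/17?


Host bits = 32 - 17 = 15
Total addresses = 2^15 = 32768
Usable = total - 2 (network and broadcast)
Usable hosts: 32766


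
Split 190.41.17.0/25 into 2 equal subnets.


New prefix = 25 + 1 = 26
Each subnet has 64 addresses
  190.41.17.0/26
  190.41.17.64/26
Subnets: 190.41.17.0/26, 190.41.17.64/26


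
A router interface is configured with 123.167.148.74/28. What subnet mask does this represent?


/28 means 28 network bits, 4 host bits
Binary: 11111111111111111111111111110000
Mask: 255.255.255.240


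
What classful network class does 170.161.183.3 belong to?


First octet: 170
Binary: 10101010
10xxxxxx -> Class B (128-191)
Class B, default mask 255.255.0.0 (/16)


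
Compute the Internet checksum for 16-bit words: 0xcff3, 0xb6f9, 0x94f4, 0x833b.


Sum all words (with carry folding):
+ 0xcff3 = 0xcff3
+ 0xb6f9 = 0x86ed
+ 0x94f4 = 0x1be2
+ 0x833b = 0x9f1d
One's complement: ~0x9f1d
Checksum = 0x60e2


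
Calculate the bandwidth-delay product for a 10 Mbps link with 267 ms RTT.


BDP = bandwidth * RTT
= 10 Mbps * 267 ms
= 10 * 1e6 * 267 / 1000 bits
= 2670000 bits
= 333750 bytes
= 325.9277 KB
BDP = 2670000 bits (333750 bytes)


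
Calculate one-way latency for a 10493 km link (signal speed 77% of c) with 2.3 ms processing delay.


Speed = 0.77 * 3e5 km/s = 231000 km/s
Propagation delay = 10493 / 231000 = 0.0454 s = 45.4242 ms
Processing delay = 2.3 ms
Total one-way latency = 47.7242 ms


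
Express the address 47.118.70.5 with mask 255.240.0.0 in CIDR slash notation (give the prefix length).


Binary: 11111111.11110000.00000000.00000000
Count leading 1s
Prefix: /12
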